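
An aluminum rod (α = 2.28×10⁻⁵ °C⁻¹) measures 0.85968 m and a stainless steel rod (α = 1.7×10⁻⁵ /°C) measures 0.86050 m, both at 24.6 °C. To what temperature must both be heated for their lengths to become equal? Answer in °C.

T = 189.5 °C

Equal length when α₁L₁ΔT − α₂L₂ΔT = L₂ − L₁ = 8.20×10⁻⁴ m
α₁L₁ = 1.9600704×10⁻⁵, α₂L₂ = 1.46285×10⁻⁵ → Δ(αL) = 4.972204×10⁻⁶ m/K
ΔT = 8.20×10⁻⁴ / 4.972204×10⁻⁶ = 164.917 K, so T = 24.6 + 164.917 = 189.517 °C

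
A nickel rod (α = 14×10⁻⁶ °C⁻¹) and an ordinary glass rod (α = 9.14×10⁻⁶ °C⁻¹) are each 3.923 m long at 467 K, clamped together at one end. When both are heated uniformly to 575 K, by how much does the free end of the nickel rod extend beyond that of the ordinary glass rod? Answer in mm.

2.06 mm

ΔT = 108 K
nickel: ΔL = 14×10⁻⁶ × 3.923 m × 108 = 5.9316×10⁻³ m = 5.9316 mm
ordinary glass: ΔL = 9.14×10⁻⁶ × 3.923 m × 108 = 3.8725×10⁻³ m = 3.8725 mm
difference = 5.9316 − 3.8725 = 2.0591 mm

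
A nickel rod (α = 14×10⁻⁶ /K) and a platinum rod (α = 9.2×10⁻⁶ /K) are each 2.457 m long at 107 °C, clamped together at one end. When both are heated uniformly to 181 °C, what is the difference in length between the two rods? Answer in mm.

ΔT = 74 K
nickel: ΔL = 14×10⁻⁶ × 2.457 m × 74 = 2.5455×10⁻³ m = 2.5455 mm
platinum: ΔL = 9.2×10⁻⁶ × 2.457 m × 74 = 1.6727×10⁻³ m = 1.6727 mm
difference = 2.5455 − 1.6727 = 0.8728 mm

0.873 mm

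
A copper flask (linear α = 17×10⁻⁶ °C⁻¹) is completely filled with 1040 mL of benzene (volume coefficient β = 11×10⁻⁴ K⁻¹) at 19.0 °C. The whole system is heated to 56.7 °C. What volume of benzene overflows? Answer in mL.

The flask also expands: β_container ≈ 3α = 5.1×10⁻⁵ /K
Net overflow = V₀(β_liq − 3α_cont)ΔT
β − 3α = 1.10×10⁻³ − 5.1×10⁻⁵ = 1.049×10⁻³ /K; ΔT = 37.7 K
ΔV = 1040 × 1.049×10⁻³ × 37.7 = 41.1 mL

41.1 mL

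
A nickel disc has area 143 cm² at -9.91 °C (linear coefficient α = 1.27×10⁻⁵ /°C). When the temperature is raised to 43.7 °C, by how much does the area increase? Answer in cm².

Area coefficient ≈ 2α; |ΔT| = 53.61 K
ΔA = 2αA₀ΔT = 2(1.27×10⁻⁵)(143)(53.61) = 0.195 cm²

ΔA = 0.195 cm²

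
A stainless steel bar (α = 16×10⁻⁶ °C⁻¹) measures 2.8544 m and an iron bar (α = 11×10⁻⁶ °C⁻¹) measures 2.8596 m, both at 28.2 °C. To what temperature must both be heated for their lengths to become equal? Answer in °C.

T = 394.0 °C

Equal length when α₁L₁ΔT − α₂L₂ΔT = L₂ − L₁ = 5.20×10⁻³ m
α₁L₁ = 4.56704×10⁻⁵, α₂L₂ = 3.14556×10⁻⁵ → Δ(αL) = 1.42148×10⁻⁵ m/K
ΔT = 5.20×10⁻³ / 1.42148×10⁻⁵ = 365.816 K, so T = 28.2 + 365.816 = 394.016 °C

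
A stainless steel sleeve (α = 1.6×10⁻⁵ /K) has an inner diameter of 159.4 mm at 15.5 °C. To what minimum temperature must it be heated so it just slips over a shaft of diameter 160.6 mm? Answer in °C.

Required Δd = 160.6 − 159.4 = 1.2 mm
Δd = αd₀ΔT ⇒ ΔT = Δd/(αd₀) = 1.2 / (1.6×10⁻⁵ × 159.4) = 470.51 K
T_min = 15.5 + 470.51 = 486.01 °C

T = 486 °C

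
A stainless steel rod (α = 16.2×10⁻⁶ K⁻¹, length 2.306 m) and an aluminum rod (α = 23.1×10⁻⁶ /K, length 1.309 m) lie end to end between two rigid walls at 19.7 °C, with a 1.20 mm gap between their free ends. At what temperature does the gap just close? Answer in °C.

T = 37.5 °C

Gap closes when ΔL₁ + ΔL₂ = 1.20 mm = 1.20×10⁻³ m
(α₁L₁ + α₂L₂)ΔT = g
α₁L₁ + α₂L₂ = 16.2×10⁻⁶×2.306 + 23.1×10⁻⁶×1.309 = 6.75951×10⁻⁵ m/K
ΔT = 1.20×10⁻³ / 6.75951×10⁻⁵ = 17.753 K
T = 19.7 + 17.753 = 37.453 °C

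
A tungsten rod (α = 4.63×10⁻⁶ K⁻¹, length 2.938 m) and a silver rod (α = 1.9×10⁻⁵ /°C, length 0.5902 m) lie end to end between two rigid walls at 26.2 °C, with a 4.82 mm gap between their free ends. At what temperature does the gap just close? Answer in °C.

Gap closes when ΔL₁ + ΔL₂ = 4.82 mm = 4.82×10⁻³ m
(α₁L₁ + α₂L₂)ΔT = g
α₁L₁ + α₂L₂ = 4.63×10⁻⁶×2.938 + 1.9×10⁻⁵×0.5902 = 2.481674×10⁻⁵ m/K
ΔT = 4.82×10⁻³ / 2.481674×10⁻⁵ = 194.22 K
T = 26.2 + 194.22 = 220.42 °C

T = 220 °C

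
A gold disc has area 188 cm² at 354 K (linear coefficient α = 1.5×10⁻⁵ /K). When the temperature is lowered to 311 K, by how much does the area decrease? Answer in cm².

Area coefficient ≈ 2α; |ΔT| = 43 K
ΔA = 2αA₀ΔT = 2(1.5×10⁻⁵)(188)(43) = 0.243 cm²

ΔA = 0.243 cm²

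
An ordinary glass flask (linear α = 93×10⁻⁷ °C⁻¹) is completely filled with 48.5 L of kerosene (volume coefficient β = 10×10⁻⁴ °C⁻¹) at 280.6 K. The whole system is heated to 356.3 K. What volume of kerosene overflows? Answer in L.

The flask also expands: β_container ≈ 3α = 2.79×10⁻⁵ /K
Net overflow = V₀(β_liq − 3α_cont)ΔT
β − 3α = 1.00×10⁻³ − 2.79×10⁻⁵ = 9.721×10⁻⁴ /K; ΔT = 75.7 K
ΔV = 48.5 × 9.721×10⁻⁴ × 75.7 = 3.57 L

3.57 L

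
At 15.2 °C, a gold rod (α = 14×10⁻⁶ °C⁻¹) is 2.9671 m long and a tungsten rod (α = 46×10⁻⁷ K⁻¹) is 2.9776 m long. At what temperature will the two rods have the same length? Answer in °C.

Equal length when α₁L₁ΔT − α₂L₂ΔT = L₂ − L₁ = 1.05×10⁻² m
α₁L₁ = 4.15394×10⁻⁵, α₂L₂ = 1.369696×10⁻⁵ → Δ(αL) = 2.784244×10⁻⁵ m/K
ΔT = 1.05×10⁻² / 2.784244×10⁻⁵ = 377.122 K, so T = 15.2 + 377.122 = 392.322 °C

T = 392.3 °C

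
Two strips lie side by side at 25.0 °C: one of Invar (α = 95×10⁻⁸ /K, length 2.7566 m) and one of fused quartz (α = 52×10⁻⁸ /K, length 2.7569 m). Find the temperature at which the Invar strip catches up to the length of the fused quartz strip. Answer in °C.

T = 278.1 °C

Equal length when α₁L₁ΔT − α₂L₂ΔT = L₂ − L₁ = 3.00×10⁻⁴ m
α₁L₁ = 2.61877×10⁻⁶, α₂L₂ = 1.433588×10⁻⁶ → Δ(αL) = 1.185182×10⁻⁶ m/K
ΔT = 3.00×10⁻⁴ / 1.185182×10⁻⁶ = 253.126 K, so T = 25.0 + 253.126 = 278.126 °C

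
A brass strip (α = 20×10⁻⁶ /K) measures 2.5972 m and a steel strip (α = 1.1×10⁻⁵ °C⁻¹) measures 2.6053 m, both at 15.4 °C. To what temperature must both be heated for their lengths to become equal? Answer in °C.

L₁(1 + α₁ΔT) = L₂(1 + α₂ΔT) ⇒ ΔT = (L₂ − L₁)/(α₁L₁ − α₂L₂)
L₂ − L₁ = 2.6053 − 2.5972 = 8.10×10⁻³ m
α₁L₁ − α₂L₂ = 20×10⁻⁶×2.5972 − 1.1×10⁻⁵×2.6053 = 2.32857×10⁻⁵ m/K
ΔT = 8.10×10⁻³ / 2.32857×10⁻⁵ = 347.853 K
T = 15.4 + 347.853 = 363.253 °C

T = 363.3 °C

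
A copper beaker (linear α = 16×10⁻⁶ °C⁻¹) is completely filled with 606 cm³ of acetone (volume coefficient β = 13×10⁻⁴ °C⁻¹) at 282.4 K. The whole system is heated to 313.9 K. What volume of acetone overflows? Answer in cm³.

23.9 cm³

The beaker also expands: β_container ≈ 3α = 4.8×10⁻⁵ /K
Net overflow = V₀(β_liq − 3α_cont)ΔT
β − 3α = 1.30×10⁻³ − 4.8×10⁻⁵ = 1.252×10⁻³ /K; ΔT = 31.5 K
ΔV = 606 × 1.252×10⁻³ × 31.5 = 23.9 cm³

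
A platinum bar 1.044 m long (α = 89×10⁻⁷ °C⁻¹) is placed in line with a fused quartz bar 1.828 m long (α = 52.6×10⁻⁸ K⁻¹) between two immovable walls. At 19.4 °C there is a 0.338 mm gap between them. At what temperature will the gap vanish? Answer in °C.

T = 52.4 °C

α₁L₁ = 9.2916×10⁻⁶ m/K, α₂L₂ = 9.61528×10⁻⁷ m/K → total 1.0253128×10⁻⁵ m/K
ΔT = g/(α₁L₁+α₂L₂) = 3.38×10⁻⁴ / 1.0253128×10⁻⁵ = 32.966 K
T = 19.4 + 32.966 = 52.366 °C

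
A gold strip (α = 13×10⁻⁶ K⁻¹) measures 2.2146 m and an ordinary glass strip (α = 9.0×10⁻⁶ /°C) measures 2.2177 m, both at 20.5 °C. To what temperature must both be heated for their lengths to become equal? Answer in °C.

T = 371.6 °C

L₁(1 + α₁ΔT) = L₂(1 + α₂ΔT) ⇒ ΔT = (L₂ − L₁)/(α₁L₁ − α₂L₂)
L₂ − L₁ = 2.2177 − 2.2146 = 3.10×10⁻³ m
α₁L₁ − α₂L₂ = 13×10⁻⁶×2.2146 − 9.0×10⁻⁶×2.2177 = 8.8305×10⁻⁶ m/K
ΔT = 3.10×10⁻³ / 8.8305×10⁻⁶ = 351.056 K
T = 20.5 + 351.056 = 371.556 °C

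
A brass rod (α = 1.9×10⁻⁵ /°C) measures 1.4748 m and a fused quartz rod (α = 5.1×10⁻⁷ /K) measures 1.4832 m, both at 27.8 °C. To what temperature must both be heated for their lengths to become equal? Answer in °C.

T = 335.9 °C

Equal length when α₁L₁ΔT − α₂L₂ΔT = L₂ − L₁ = 8.40×10⁻³ m
α₁L₁ = 2.80212×10⁻⁵, α₂L₂ = 7.56432×10⁻⁷ → Δ(αL) = 2.7264768×10⁻⁵ m/K
ΔT = 8.40×10⁻³ / 2.7264768×10⁻⁵ = 308.090 K, so T = 27.8 + 308.090 = 335.890 °C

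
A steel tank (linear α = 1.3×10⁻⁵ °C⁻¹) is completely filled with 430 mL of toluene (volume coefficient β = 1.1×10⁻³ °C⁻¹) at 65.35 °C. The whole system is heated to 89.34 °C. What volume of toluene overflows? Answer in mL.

The tank also expands: β_container ≈ 3α = 3.9×10⁻⁵ /K
Net overflow = V₀(β_liq − 3α_cont)ΔT
β − 3α = 1.10×10⁻³ − 3.9×10⁻⁵ = 1.061×10⁻³ /K; ΔT = 23.99 K
ΔV = 430 × 1.061×10⁻³ × 23.99 = 10.9 mL

10.9 mL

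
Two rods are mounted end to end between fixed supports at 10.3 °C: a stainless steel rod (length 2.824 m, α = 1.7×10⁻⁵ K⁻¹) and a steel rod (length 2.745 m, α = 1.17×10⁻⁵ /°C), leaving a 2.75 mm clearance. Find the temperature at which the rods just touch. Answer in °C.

Gap closes when ΔL₁ + ΔL₂ = 2.75 mm = 2.75×10⁻³ m
(α₁L₁ + α₂L₂)ΔT = g
α₁L₁ + α₂L₂ = 1.7×10⁻⁵×2.824 + 1.17×10⁻⁵×2.745 = 8.01245×10⁻⁵ m/K
ΔT = 2.75×10⁻³ / 8.01245×10⁻⁵ = 34.322 K
T = 10.3 + 34.322 = 44.622 °C

T = 44.6 °C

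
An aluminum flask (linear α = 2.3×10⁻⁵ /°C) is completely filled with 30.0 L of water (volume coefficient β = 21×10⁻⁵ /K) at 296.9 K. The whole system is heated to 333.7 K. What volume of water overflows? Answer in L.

0.156 L

The flask also expands: β_container ≈ 3α = 6.9×10⁻⁵ /K
Net overflow = V₀(β_liq − 3α_cont)ΔT
β − 3α = 2.10×10⁻⁴ − 6.9×10⁻⁵ = 1.41×10⁻⁴ /K; ΔT = 36.8 K
ΔV = 30.0 × 1.41×10⁻⁴ × 36.8 = 0.156 L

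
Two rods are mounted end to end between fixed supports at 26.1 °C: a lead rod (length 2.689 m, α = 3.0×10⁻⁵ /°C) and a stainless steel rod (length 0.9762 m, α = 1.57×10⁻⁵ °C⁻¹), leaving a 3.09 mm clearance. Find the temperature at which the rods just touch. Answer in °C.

Gap closes when ΔL₁ + ΔL₂ = 3.09 mm = 3.09×10⁻³ m
(α₁L₁ + α₂L₂)ΔT = g
α₁L₁ + α₂L₂ = 3.0×10⁻⁵×2.689 + 1.57×10⁻⁵×0.9762 = 9.599634×10⁻⁵ m/K
ΔT = 3.09×10⁻³ / 9.599634×10⁻⁵ = 32.189 K
T = 26.1 + 32.189 = 58.289 °C

T = 58.3 °C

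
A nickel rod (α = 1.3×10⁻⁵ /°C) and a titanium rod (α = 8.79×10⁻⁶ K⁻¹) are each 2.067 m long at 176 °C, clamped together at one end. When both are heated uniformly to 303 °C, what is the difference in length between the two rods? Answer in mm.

ΔT = 127 K
nickel: ΔL = 1.3×10⁻⁵ × 2.067 m × 127 = 3.4126×10⁻³ m = 3.4126 mm
titanium: ΔL = 8.79×10⁻⁶ × 2.067 m × 127 = 2.3075×10⁻³ m = 2.3075 mm
difference = 3.4126 − 2.3075 = 1.1051 mm

1.11 mm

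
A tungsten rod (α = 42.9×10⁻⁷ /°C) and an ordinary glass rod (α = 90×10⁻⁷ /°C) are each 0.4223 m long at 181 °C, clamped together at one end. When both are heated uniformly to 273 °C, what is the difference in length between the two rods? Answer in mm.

0.183 mm

ΔT = 92 K
tungsten: ΔL = 42.9×10⁻⁷ × 0.4223 m × 92 = 1.6667×10⁻⁴ m = 0.16667 mm
ordinary glass: ΔL = 90×10⁻⁷ × 0.4223 m × 92 = 3.4966×10⁻⁴ m = 0.34966 mm
difference = 0.34966 − 0.16667 = 0.18299 mm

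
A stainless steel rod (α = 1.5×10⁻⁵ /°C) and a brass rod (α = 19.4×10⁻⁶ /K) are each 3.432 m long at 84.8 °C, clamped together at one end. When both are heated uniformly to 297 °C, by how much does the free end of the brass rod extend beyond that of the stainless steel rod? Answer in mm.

ΔT = 212.2 K
stainless steel: ΔL = 1.5×10⁻⁵ × 3.432 m × 212.2 = 1.0924×10⁻² m = 10.924 mm
brass: ΔL = 19.4×10⁻⁶ × 3.432 m × 212.2 = 1.4128×10⁻² m = 14.128 mm
difference = 14.128 − 10.924 = 3.204 mm

3.20 mm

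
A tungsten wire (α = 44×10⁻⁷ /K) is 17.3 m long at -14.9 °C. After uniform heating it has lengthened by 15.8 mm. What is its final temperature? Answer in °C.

T = 193 °C

ΔL = αL₀ΔT ⇒ ΔT = ΔL / (αL₀)
ΔT = 15.8×10⁻³ m / (44×10⁻⁷ × 17.3 m) = 207.57 K
T = -14.9 + 207.57 = 192.67 °C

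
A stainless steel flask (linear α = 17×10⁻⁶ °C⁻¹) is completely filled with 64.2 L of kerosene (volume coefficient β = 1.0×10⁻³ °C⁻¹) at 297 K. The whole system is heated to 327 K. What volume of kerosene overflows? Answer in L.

The flask also expands: β_container ≈ 3α = 5.1×10⁻⁵ /K
Net overflow = V₀(β_liq − 3α_cont)ΔT
β − 3α = 1.00×10⁻³ − 5.1×10⁻⁵ = 9.49×10⁻⁴ /K; ΔT = 30 K
ΔV = 64.2 × 9.49×10⁻⁴ × 30 = 1.83 L

1.83 L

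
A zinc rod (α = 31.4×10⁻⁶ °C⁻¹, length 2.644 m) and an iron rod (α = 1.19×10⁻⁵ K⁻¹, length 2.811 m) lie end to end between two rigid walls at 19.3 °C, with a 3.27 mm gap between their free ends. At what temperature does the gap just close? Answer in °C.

T = 47.4 °C

Gap closes when ΔL₁ + ΔL₂ = 3.27 mm = 3.27×10⁻³ m
(α₁L₁ + α₂L₂)ΔT = g
α₁L₁ + α₂L₂ = 31.4×10⁻⁶×2.644 + 1.19×10⁻⁵×2.811 = 1.164725×10⁻⁴ m/K
ΔT = 3.27×10⁻³ / 1.164725×10⁻⁴ = 28.075 K
T = 19.3 + 28.075 = 47.375 °C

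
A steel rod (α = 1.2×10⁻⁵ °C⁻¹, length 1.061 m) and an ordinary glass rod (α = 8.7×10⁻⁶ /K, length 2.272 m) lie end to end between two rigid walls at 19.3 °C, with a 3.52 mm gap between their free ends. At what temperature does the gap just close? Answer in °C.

Gap closes when ΔL₁ + ΔL₂ = 3.52 mm = 3.52×10⁻³ m
(α₁L₁ + α₂L₂)ΔT = g
α₁L₁ + α₂L₂ = 1.2×10⁻⁵×1.061 + 8.7×10⁻⁶×2.272 = 3.24984×10⁻⁵ m/K
ΔT = 3.52×10⁻³ / 3.24984×10⁻⁵ = 108.31 K
T = 19.3 + 108.31 = 127.61 °C

T = 128 °C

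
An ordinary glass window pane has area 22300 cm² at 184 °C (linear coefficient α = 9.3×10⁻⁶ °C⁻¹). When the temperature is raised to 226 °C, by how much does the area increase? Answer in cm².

Area coefficient ≈ 2α; |ΔT| = 42 K
ΔA = 2αA₀ΔT = 2(9.3×10⁻⁶)(22300)(42) = 17.4 cm²

ΔA = 17.4 cm²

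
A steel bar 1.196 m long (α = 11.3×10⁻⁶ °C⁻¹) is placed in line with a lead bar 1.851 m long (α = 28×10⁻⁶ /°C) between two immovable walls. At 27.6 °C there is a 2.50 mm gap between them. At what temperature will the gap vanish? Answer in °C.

Gap closes when ΔL₁ + ΔL₂ = 2.50 mm = 2.50×10⁻³ m
(α₁L₁ + α₂L₂)ΔT = g
α₁L₁ + α₂L₂ = 11.3×10⁻⁶×1.196 + 28×10⁻⁶×1.851 = 6.53428×10⁻⁵ m/K
ΔT = 2.50×10⁻³ / 6.53428×10⁻⁵ = 38.260 K
T = 27.6 + 38.260 = 65.860 °C

T = 65.9 °C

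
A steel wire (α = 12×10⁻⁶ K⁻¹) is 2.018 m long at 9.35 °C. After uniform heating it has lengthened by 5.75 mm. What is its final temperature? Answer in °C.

ΔL = αL₀ΔT ⇒ ΔT = ΔL / (αL₀)
ΔT = 5.75×10⁻³ m / (12×10⁻⁶ × 2.018 m) = 237.45 K
T = 9.35 + 237.45 = 246.80 °C

T = 247 °C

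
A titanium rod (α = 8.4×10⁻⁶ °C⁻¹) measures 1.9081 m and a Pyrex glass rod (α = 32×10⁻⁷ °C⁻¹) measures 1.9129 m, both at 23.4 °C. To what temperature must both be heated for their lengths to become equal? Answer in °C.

T = 507.9 °C

L₁(1 + α₁ΔT) = L₂(1 + α₂ΔT) ⇒ ΔT = (L₂ − L₁)/(α₁L₁ − α₂L₂)
L₂ − L₁ = 1.9129 − 1.9081 = 4.80×10⁻³ m
α₁L₁ − α₂L₂ = 8.4×10⁻⁶×1.9081 − 32×10⁻⁷×1.9129 = 9.90676×10⁻⁶ m/K
ΔT = 4.80×10⁻³ / 9.90676×10⁻⁶ = 484.518 K
T = 23.4 + 484.518 = 507.918 °C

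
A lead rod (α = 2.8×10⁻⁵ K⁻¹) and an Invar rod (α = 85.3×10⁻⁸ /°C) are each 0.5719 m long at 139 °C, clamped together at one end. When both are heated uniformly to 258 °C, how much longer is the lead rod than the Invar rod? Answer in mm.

1.85 mm

ΔT = 119 K
lead: ΔL = 2.8×10⁻⁵ × 0.5719 m × 119 = 1.9056×10⁻³ m = 1.9056 mm
Invar: ΔL = 85.3×10⁻⁸ × 0.5719 m × 119 = 5.8052×10⁻⁵ m = 0.058052 mm
difference = 1.9056 − 0.058052 = 1.847548 mm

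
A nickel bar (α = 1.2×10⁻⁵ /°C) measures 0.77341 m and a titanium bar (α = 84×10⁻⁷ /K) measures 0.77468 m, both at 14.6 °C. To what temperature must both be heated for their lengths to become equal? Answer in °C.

Equal length when α₁L₁ΔT − α₂L₂ΔT = L₂ − L₁ = 1.27×10⁻³ m
α₁L₁ = 9.28092×10⁻⁶, α₂L₂ = 6.507312×10⁻⁶ → Δ(αL) = 2.773608×10⁻⁶ m/K
ΔT = 1.27×10⁻³ / 2.773608×10⁻⁶ = 457.887 K, so T = 14.6 + 457.887 = 472.487 °C

T = 472.5 °C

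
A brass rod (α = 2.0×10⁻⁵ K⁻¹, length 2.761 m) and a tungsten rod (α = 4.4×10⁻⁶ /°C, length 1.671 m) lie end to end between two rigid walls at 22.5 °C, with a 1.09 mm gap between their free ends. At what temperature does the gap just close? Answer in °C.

α₁L₁ = 5.522×10⁻⁵ m/K, α₂L₂ = 7.3524×10⁻⁶ m/K → total 6.25724×10⁻⁵ m/K
ΔT = g/(α₁L₁+α₂L₂) = 1.09×10⁻³ / 6.25724×10⁻⁵ = 17.420 K
T = 22.5 + 17.420 = 39.920 °C

T = 39.9 °C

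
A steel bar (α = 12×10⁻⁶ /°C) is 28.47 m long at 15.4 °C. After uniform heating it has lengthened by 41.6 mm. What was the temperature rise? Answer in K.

ΔT = 122 K

ΔL = αL₀ΔT ⇒ ΔT = ΔL / (αL₀)
ΔT = 41.6×10⁻³ m / (12×10⁻⁶ × 28.47 m) = 121.77 K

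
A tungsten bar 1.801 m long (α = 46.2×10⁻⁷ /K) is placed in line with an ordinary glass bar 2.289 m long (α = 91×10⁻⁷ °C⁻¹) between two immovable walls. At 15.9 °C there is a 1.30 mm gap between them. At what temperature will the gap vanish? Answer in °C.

T = 60.5 °C

α₁L₁ = 8.32062×10⁻⁶ m/K, α₂L₂ = 2.08299×10⁻⁵ m/K → total 2.915052×10⁻⁵ m/K
ΔT = g/(α₁L₁+α₂L₂) = 1.30×10⁻³ / 2.915052×10⁻⁵ = 44.596 K
T = 15.9 + 44.596 = 60.496 °C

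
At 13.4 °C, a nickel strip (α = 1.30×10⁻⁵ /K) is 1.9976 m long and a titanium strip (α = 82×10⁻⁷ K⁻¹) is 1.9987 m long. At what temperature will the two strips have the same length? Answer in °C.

T = 128.2 °C

L₁(1 + α₁ΔT) = L₂(1 + α₂ΔT) ⇒ ΔT = (L₂ − L₁)/(α₁L₁ − α₂L₂)
L₂ − L₁ = 1.9987 − 1.9976 = 1.10×10⁻³ m
α₁L₁ − α₂L₂ = 1.30×10⁻⁵×1.9976 − 82×10⁻⁷×1.9987 = 9.57946×10⁻⁶ m/K
ΔT = 1.10×10⁻³ / 9.57946×10⁻⁶ = 114.829 K
T = 13.4 + 114.829 = 128.229 °C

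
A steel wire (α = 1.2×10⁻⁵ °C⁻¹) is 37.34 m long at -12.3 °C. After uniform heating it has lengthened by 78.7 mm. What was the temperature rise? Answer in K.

ΔL = αL₀ΔT ⇒ ΔT = ΔL / (αL₀)
ΔT = 78.7×10⁻³ m / (1.2×10⁻⁵ × 37.34 m) = 175.64 K

ΔT = 176 K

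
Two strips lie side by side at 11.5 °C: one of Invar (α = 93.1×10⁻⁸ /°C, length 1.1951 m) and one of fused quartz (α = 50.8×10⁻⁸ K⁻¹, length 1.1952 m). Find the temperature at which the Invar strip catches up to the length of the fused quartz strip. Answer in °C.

L₁(1 + α₁ΔT) = L₂(1 + α₂ΔT) ⇒ ΔT = (L₂ − L₁)/(α₁L₁ − α₂L₂)
L₂ − L₁ = 1.1952 − 1.1951 = 1.00×10⁻⁴ m
α₁L₁ − α₂L₂ = 93.1×10⁻⁸×1.1951 − 50.8×10⁻⁸×1.1952 = 5.054765×10⁻⁷ m/K
ΔT = 1.00×10⁻⁴ / 5.054765×10⁻⁷ = 197.833 K
T = 11.5 + 197.833 = 209.333 °C

T = 209.3 °C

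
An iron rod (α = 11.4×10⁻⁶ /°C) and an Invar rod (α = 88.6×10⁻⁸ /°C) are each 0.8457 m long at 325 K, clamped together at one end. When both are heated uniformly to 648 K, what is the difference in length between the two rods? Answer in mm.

2.87 mm

ΔT = 323 K
iron: ΔL = 11.4×10⁻⁶ × 0.8457 m × 323 = 3.1140×10⁻³ m = 3.1140 mm
Invar: ΔL = 88.6×10⁻⁸ × 0.8457 m × 323 = 2.4202×10⁻⁴ m = 0.24202 mm
difference = 3.1140 − 0.24202 = 2.87198 mm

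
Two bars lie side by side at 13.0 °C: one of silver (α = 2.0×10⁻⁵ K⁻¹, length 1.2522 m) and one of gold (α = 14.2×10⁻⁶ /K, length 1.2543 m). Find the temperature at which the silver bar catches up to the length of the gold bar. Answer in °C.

T = 303.3 °C

L₁(1 + α₁ΔT) = L₂(1 + α₂ΔT) ⇒ ΔT = (L₂ − L₁)/(α₁L₁ − α₂L₂)
L₂ − L₁ = 1.2543 − 1.2522 = 2.10×10⁻³ m
α₁L₁ − α₂L₂ = 2.0×10⁻⁵×1.2522 − 14.2×10⁻⁶×1.2543 = 7.23294×10⁻⁶ m/K
ΔT = 2.10×10⁻³ / 7.23294×10⁻⁶ = 290.338 K
T = 13.0 + 290.338 = 303.338 °C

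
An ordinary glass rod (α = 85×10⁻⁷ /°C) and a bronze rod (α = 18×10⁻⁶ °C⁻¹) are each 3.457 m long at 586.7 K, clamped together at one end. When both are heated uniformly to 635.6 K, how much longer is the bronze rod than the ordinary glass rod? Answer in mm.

1.61 mm

ΔT = 48.9 K
ordinary glass: ΔL = 85×10⁻⁷ × 3.457 m × 48.9 = 1.4369×10⁻³ m = 1.4369 mm
bronze: ΔL = 18×10⁻⁶ × 3.457 m × 48.9 = 3.0429×10⁻³ m = 3.0429 mm
difference = 3.0429 − 1.4369 = 1.6060 mm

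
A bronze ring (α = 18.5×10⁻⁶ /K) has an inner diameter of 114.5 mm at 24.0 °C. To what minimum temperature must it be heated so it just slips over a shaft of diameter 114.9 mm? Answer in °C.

T = 213 °C

Required Δd = 114.9 − 114.5 = 0.4 mm
Δd = αd₀ΔT ⇒ ΔT = Δd/(αd₀) = 0.4 / (18.5×10⁻⁶ × 114.5) = 188.84 K
T_min = 24.0 + 188.84 = 212.84 °C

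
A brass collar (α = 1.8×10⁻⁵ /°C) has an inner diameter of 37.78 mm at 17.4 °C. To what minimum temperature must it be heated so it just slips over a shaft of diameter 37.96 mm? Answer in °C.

T = 282 °C

Required Δd = 37.96 − 37.78 = 0.18 mm
Δd = αd₀ΔT ⇒ ΔT = Δd/(αd₀) = 0.18 / (1.8×10⁻⁵ × 37.78) = 264.69 K
T_min = 17.4 + 264.69 = 282.09 °C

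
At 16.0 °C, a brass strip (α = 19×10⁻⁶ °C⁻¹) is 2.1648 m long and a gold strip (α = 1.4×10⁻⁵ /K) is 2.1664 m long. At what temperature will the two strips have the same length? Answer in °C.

L₁(1 + α₁ΔT) = L₂(1 + α₂ΔT) ⇒ ΔT = (L₂ − L₁)/(α₁L₁ − α₂L₂)
L₂ − L₁ = 2.1664 − 2.1648 = 1.60×10⁻³ m
α₁L₁ − α₂L₂ = 19×10⁻⁶×2.1648 − 1.4×10⁻⁵×2.1664 = 1.08016×10⁻⁵ m/K
ΔT = 1.60×10⁻³ / 1.08016×10⁻⁵ = 148.126 K
T = 16.0 + 148.126 = 164.126 °C

T = 164.1 °C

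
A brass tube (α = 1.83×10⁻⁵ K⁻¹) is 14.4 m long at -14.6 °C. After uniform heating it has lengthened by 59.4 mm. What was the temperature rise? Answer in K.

ΔT = 225 K

ΔL = αL₀ΔT ⇒ ΔT = ΔL / (αL₀)
ΔT = 59.4×10⁻³ m / (1.83×10⁻⁵ × 14.4 m) = 225.41 K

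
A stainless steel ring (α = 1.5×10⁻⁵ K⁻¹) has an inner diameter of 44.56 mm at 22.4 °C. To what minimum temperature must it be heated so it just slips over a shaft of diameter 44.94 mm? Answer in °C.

Required Δd = 44.94 − 44.56 = 0.38 mm
Δd = αd₀ΔT ⇒ ΔT = Δd/(αd₀) = 0.38 / (1.5×10⁻⁵ × 44.56) = 568.52 K
T_min = 22.4 + 568.52 = 590.92 °C

T = 591 °C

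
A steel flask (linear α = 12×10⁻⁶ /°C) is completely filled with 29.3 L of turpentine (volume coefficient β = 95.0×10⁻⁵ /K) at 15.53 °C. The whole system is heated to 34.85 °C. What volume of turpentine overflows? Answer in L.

0.517 L

The flask also expands: β_container ≈ 3α = 3.6×10⁻⁵ /K
Net overflow = V₀(β_liq − 3α_cont)ΔT
β − 3α = 9.50×10⁻⁴ − 3.6×10⁻⁵ = 9.14×10⁻⁴ /K; ΔT = 19.32 K
ΔV = 29.3 × 9.14×10⁻⁴ × 19.32 = 0.517 L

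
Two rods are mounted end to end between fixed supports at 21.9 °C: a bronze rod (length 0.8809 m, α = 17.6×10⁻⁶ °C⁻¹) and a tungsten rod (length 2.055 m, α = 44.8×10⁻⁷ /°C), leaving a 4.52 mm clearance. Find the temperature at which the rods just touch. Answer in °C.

Gap closes when ΔL₁ + ΔL₂ = 4.52 mm = 4.52×10⁻³ m
(α₁L₁ + α₂L₂)ΔT = g
α₁L₁ + α₂L₂ = 17.6×10⁻⁶×0.8809 + 44.8×10⁻⁷×2.055 = 2.471024×10⁻⁵ m/K
ΔT = 4.52×10⁻³ / 2.471024×10⁻⁵ = 182.92 K
T = 21.9 + 182.92 = 204.82 °C

T = 205 °C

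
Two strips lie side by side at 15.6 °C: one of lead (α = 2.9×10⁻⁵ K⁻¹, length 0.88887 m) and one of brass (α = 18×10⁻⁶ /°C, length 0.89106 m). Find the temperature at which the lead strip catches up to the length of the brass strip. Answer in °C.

Equal length when α₁L₁ΔT − α₂L₂ΔT = L₂ − L₁ = 2.19×10⁻³ m
α₁L₁ = 2.577723×10⁻⁵, α₂L₂ = 1.603908×10⁻⁵ → Δ(αL) = 9.73815×10⁻⁶ m/K
ΔT = 2.19×10⁻³ / 9.73815×10⁻⁶ = 224.889 K, so T = 15.6 + 224.889 = 240.489 °C

T = 240.5 °C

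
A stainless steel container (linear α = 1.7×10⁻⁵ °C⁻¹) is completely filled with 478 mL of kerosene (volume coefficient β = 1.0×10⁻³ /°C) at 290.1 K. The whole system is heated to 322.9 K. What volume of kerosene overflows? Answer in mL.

The container also expands: β_container ≈ 3α = 5.1×10⁻⁵ /K
Net overflow = V₀(β_liq − 3α_cont)ΔT
β − 3α = 1.00×10⁻³ − 5.1×10⁻⁵ = 9.49×10⁻⁴ /K; ΔT = 32.8 K
ΔV = 478 × 9.49×10⁻⁴ × 32.8 = 14.9 mL

14.9 mL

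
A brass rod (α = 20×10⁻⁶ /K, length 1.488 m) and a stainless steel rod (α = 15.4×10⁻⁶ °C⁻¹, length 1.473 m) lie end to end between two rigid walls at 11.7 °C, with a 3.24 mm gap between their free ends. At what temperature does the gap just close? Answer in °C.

Gap closes when ΔL₁ + ΔL₂ = 3.24 mm = 3.24×10⁻³ m
(α₁L₁ + α₂L₂)ΔT = g
α₁L₁ + α₂L₂ = 20×10⁻⁶×1.488 + 15.4×10⁻⁶×1.473 = 5.24442×10⁻⁵ m/K
ΔT = 3.24×10⁻³ / 5.24442×10⁻⁵ = 61.780 K
T = 11.7 + 61.780 = 73.480 °C

T = 73.5 °C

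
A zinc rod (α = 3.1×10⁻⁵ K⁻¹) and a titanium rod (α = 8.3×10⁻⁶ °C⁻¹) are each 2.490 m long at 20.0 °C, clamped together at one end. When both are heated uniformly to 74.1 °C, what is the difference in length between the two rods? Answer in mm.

3.06 mm

ΔT = 54.1 K
zinc: ΔL = 3.1×10⁻⁵ × 2.490 m × 54.1 = 4.1760×10⁻³ m = 4.1760 mm
titanium: ΔL = 8.3×10⁻⁶ × 2.490 m × 54.1 = 1.1181×10⁻³ m = 1.1181 mm
difference = 4.1760 − 1.1181 = 3.0579 mm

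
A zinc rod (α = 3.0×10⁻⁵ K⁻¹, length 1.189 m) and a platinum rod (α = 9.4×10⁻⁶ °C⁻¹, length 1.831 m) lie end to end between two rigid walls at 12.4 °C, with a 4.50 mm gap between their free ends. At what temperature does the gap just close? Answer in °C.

T = 97.5 °C

Gap closes when ΔL₁ + ΔL₂ = 4.50 mm = 4.50×10⁻³ m
(α₁L₁ + α₂L₂)ΔT = g
α₁L₁ + α₂L₂ = 3.0×10⁻⁵×1.189 + 9.4×10⁻⁶×1.831 = 5.28814×10⁻⁵ m/K
ΔT = 4.50×10⁻³ / 5.28814×10⁻⁵ = 85.096 K
T = 12.4 + 85.096 = 97.496 °C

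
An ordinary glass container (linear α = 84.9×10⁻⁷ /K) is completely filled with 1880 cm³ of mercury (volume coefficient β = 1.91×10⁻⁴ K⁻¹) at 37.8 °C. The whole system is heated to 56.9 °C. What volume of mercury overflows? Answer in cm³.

The container also expands: β_container ≈ 3α = 2.547×10⁻⁵ /K
Net overflow = V₀(β_liq − 3α_cont)ΔT
β − 3α = 1.91×10⁻⁴ − 2.547×10⁻⁵ = 1.6553×10⁻⁴ /K; ΔT = 19.1 K
ΔV = 1880 × 1.6553×10⁻⁴ × 19.1 = 5.94 cm³

5.94 cm³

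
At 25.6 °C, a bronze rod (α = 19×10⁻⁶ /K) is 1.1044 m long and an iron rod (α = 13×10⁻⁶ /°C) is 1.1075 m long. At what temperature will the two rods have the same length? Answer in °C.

T = 496.3 °C

Equal length when α₁L₁ΔT − α₂L₂ΔT = L₂ − L₁ = 3.10×10⁻³ m
α₁L₁ = 2.09836×10⁻⁵, α₂L₂ = 1.43975×10⁻⁵ → Δ(αL) = 6.5861×10⁻⁶ m/K
ΔT = 3.10×10⁻³ / 6.5861×10⁻⁶ = 470.688 K, so T = 25.6 + 470.688 = 496.288 °C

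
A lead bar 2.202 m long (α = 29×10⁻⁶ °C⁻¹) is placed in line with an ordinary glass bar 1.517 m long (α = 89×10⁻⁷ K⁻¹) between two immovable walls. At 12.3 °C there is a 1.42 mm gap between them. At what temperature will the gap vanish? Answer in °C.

α₁L₁ = 6.3858×10⁻⁵ m/K, α₂L₂ = 1.35013×10⁻⁵ m/K → total 7.73593×10⁻⁵ m/K
ΔT = g/(α₁L₁+α₂L₂) = 1.42×10⁻³ / 7.73593×10⁻⁵ = 18.356 K
T = 12.3 + 18.356 = 30.656 °C

T = 30.7 °C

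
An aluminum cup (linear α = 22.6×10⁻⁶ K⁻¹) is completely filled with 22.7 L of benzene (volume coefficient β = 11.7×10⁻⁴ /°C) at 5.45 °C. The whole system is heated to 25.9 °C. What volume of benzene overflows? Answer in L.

The cup also expands: β_container ≈ 3α = 6.78×10⁻⁵ /K
Net overflow = V₀(β_liq − 3α_cont)ΔT
β − 3α = 1.17×10⁻³ − 6.78×10⁻⁵ = 1.1022×10⁻³ /K; ΔT = 20.45 K
ΔV = 22.7 × 1.1022×10⁻³ × 20.45 = 0.512 L

0.512 L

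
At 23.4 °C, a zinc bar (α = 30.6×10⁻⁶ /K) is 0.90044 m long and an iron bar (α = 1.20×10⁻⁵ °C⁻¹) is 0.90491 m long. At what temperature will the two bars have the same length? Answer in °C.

T = 291.2 °C

Equal length when α₁L₁ΔT − α₂L₂ΔT = L₂ − L₁ = 4.47×10⁻³ m
α₁L₁ = 2.7553464×10⁻⁵, α₂L₂ = 1.085892×10⁻⁵ → Δ(αL) = 1.6694544×10⁻⁵ m/K
ΔT = 4.47×10⁻³ / 1.6694544×10⁻⁵ = 267.752 K, so T = 23.4 + 267.752 = 291.152 °C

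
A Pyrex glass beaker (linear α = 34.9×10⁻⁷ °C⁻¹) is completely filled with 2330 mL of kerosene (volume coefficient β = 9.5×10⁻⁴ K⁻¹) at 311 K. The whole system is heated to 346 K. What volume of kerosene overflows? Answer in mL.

76.6 mL

The beaker also expands: β_container ≈ 3α = 1.047×10⁻⁵ /K
Net overflow = V₀(β_liq − 3α_cont)ΔT
β − 3α = 9.50×10⁻⁴ − 1.047×10⁻⁵ = 9.3953×10⁻⁴ /K; ΔT = 35 K
ΔV = 2330 × 9.3953×10⁻⁴ × 35 = 76.6 mL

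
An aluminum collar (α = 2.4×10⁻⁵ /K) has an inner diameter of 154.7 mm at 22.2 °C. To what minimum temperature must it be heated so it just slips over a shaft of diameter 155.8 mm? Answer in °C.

Required Δd = 155.8 − 154.7 = 1.1 mm
Δd = αd₀ΔT ⇒ ΔT = Δd/(αd₀) = 1.1 / (2.4×10⁻⁵ × 154.7) = 296.27 K
T_min = 22.2 + 296.27 = 318.47 °C

T = 318 °C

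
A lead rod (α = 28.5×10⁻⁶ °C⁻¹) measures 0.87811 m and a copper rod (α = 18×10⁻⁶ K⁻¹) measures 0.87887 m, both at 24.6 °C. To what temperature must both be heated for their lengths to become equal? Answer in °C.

L₁(1 + α₁ΔT) = L₂(1 + α₂ΔT) ⇒ ΔT = (L₂ − L₁)/(α₁L₁ − α₂L₂)
L₂ − L₁ = 0.87887 − 0.87811 = 7.60×10⁻⁴ m
α₁L₁ − α₂L₂ = 28.5×10⁻⁶×0.87811 − 18×10⁻⁶×0.87887 = 9.206475×10⁻⁶ m/K
ΔT = 7.60×10⁻⁴ / 9.206475×10⁻⁶ = 82.551 K
T = 24.6 + 82.551 = 107.151 °C

T = 107.2 °C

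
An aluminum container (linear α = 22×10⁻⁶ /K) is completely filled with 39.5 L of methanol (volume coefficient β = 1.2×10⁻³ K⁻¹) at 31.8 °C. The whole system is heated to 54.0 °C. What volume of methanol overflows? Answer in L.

0.994 L

The container also expands: β_container ≈ 3α = 6.6×10⁻⁵ /K
Net overflow = V₀(β_liq − 3α_cont)ΔT
β − 3α = 1.20×10⁻³ − 6.6×10⁻⁵ = 1.134×10⁻³ /K; ΔT = 22.2 K
ΔV = 39.5 × 1.134×10⁻³ × 22.2 = 0.994 L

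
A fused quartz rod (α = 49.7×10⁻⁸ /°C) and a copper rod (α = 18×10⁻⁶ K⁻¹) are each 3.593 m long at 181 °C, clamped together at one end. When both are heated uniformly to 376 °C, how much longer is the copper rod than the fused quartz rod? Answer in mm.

12.3 mm

ΔT = 195 K
fused quartz: ΔL = 49.7×10⁻⁸ × 3.593 m × 195 = 3.4822×10⁻⁴ m = 0.34822 mm
copper: ΔL = 18×10⁻⁶ × 3.593 m × 195 = 1.2611×10⁻² m = 12.611 mm
difference = 12.611 − 0.34822 = 12.26278 mm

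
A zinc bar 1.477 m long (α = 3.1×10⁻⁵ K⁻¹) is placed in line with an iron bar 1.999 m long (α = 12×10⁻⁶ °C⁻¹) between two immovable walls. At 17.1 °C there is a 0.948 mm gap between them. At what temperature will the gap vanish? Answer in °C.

T = 30.7 °C

α₁L₁ = 4.5787×10⁻⁵ m/K, α₂L₂ = 2.3988×10⁻⁵ m/K → total 6.9775×10⁻⁵ m/K
ΔT = g/(α₁L₁+α₂L₂) = 9.48×10⁻⁴ / 6.9775×10⁻⁵ = 13.587 K
T = 17.1 + 13.587 = 30.687 °C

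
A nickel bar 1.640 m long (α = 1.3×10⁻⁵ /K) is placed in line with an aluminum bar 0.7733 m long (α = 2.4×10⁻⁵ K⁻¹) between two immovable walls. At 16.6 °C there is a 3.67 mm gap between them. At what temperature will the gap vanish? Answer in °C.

α₁L₁ = 2.132×10⁻⁵ m/K, α₂L₂ = 1.85592×10⁻⁵ m/K → total 3.98792×10⁻⁵ m/K
ΔT = g/(α₁L₁+α₂L₂) = 3.67×10⁻³ / 3.98792×10⁻⁵ = 92.03 K
T = 16.6 + 92.03 = 108.63 °C

T = 109 °C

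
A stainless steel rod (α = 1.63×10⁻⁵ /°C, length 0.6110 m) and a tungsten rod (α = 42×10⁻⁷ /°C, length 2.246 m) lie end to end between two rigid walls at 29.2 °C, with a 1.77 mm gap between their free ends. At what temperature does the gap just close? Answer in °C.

Gap closes when ΔL₁ + ΔL₂ = 1.77 mm = 1.77×10⁻³ m
(α₁L₁ + α₂L₂)ΔT = g
α₁L₁ + α₂L₂ = 1.63×10⁻⁵×0.6110 + 42×10⁻⁷×2.246 = 1.93925×10⁻⁵ m/K
ΔT = 1.77×10⁻³ / 1.93925×10⁻⁵ = 91.27 K
T = 29.2 + 91.27 = 120.47 °C

T = 120 °C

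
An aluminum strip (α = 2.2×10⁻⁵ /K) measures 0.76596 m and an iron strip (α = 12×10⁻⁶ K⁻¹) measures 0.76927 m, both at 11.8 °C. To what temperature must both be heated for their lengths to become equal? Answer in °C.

L₁(1 + α₁ΔT) = L₂(1 + α₂ΔT) ⇒ ΔT = (L₂ − L₁)/(α₁L₁ − α₂L₂)
L₂ − L₁ = 0.76927 − 0.76596 = 3.31×10⁻³ m
α₁L₁ − α₂L₂ = 2.2×10⁻⁵×0.76596 − 12×10⁻⁶×0.76927 = 7.61988×10⁻⁶ m/K
ΔT = 3.31×10⁻³ / 7.61988×10⁻⁶ = 434.390 K
T = 11.8 + 434.390 = 446.190 °C

T = 446.2 °C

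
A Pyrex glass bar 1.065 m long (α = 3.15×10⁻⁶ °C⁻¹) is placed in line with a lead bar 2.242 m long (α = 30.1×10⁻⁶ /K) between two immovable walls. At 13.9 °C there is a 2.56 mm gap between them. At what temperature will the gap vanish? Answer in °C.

T = 50.0 °C

α₁L₁ = 3.35475×10⁻⁶ m/K, α₂L₂ = 6.74842×10⁻⁵ m/K → total 7.083895×10⁻⁵ m/K
ΔT = g/(α₁L₁+α₂L₂) = 2.56×10⁻³ / 7.083895×10⁻⁵ = 36.138 K
T = 13.9 + 36.138 = 50.038 °C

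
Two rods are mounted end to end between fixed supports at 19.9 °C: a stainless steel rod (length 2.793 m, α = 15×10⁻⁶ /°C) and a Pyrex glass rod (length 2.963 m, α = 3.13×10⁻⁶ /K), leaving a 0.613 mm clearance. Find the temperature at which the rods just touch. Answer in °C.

α₁L₁ = 4.1895×10⁻⁵ m/K, α₂L₂ = 9.27419×10⁻⁶ m/K → total 5.116919×10⁻⁵ m/K
ΔT = g/(α₁L₁+α₂L₂) = 6.13×10⁻⁴ / 5.116919×10⁻⁵ = 11.980 K
T = 19.9 + 11.980 = 31.880 °C

T = 31.9 °C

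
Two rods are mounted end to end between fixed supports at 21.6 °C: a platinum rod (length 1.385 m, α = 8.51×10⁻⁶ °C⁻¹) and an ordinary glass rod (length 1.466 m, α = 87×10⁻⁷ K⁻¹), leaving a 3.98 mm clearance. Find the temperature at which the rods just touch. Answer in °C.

T = 184 °C

Gap closes when ΔL₁ + ΔL₂ = 3.98 mm = 3.98×10⁻³ m
(α₁L₁ + α₂L₂)ΔT = g
α₁L₁ + α₂L₂ = 8.51×10⁻⁶×1.385 + 87×10⁻⁷×1.466 = 2.454055×10⁻⁵ m/K
ΔT = 3.98×10⁻³ / 2.454055×10⁻⁵ = 162.18 K
T = 21.6 + 162.18 = 183.78 °C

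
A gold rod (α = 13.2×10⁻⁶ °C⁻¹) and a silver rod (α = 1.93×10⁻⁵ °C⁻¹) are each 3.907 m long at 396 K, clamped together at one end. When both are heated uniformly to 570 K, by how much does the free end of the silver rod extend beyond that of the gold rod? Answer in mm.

4.15 mm

ΔT = 174 K
gold: ΔL = 13.2×10⁻⁶ × 3.907 m × 174 = 8.9736×10⁻³ m = 8.9736 mm
silver: ΔL = 1.93×10⁻⁵ × 3.907 m × 174 = 1.3120×10⁻² m = 13.120 mm
difference = 13.120 − 8.9736 = 4.1464 mm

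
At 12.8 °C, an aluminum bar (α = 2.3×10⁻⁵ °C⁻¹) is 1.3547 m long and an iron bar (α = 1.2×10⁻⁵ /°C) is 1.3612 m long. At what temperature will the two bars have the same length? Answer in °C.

L₁(1 + α₁ΔT) = L₂(1 + α₂ΔT) ⇒ ΔT = (L₂ − L₁)/(α₁L₁ − α₂L₂)
L₂ − L₁ = 1.3612 − 1.3547 = 6.50×10⁻³ m
α₁L₁ − α₂L₂ = 2.3×10⁻⁵×1.3547 − 1.2×10⁻⁵×1.3612 = 1.48237×10⁻⁵ m/K
ΔT = 6.50×10⁻³ / 1.48237×10⁻⁵ = 438.487 K
T = 12.8 + 438.487 = 451.287 °C

T = 451.3 °C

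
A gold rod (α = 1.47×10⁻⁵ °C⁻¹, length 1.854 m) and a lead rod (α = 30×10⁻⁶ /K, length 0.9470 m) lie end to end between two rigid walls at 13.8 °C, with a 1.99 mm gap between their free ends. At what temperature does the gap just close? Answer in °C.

α₁L₁ = 2.72538×10⁻⁵ m/K, α₂L₂ = 2.841×10⁻⁵ m/K → total 5.56638×10⁻⁵ m/K
ΔT = g/(α₁L₁+α₂L₂) = 1.99×10⁻³ / 5.56638×10⁻⁵ = 35.750 K
T = 13.8 + 35.750 = 49.550 °C

T = 49.6 °C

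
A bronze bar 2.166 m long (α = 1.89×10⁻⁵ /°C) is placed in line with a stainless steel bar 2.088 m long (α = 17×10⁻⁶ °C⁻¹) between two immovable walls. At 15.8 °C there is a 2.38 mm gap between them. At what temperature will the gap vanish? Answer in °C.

T = 46.9 °C

Gap closes when ΔL₁ + ΔL₂ = 2.38 mm = 2.38×10⁻³ m
(α₁L₁ + α₂L₂)ΔT = g
α₁L₁ + α₂L₂ = 1.89×10⁻⁵×2.166 + 17×10⁻⁶×2.088 = 7.64334×10⁻⁵ m/K
ΔT = 2.38×10⁻³ / 7.64334×10⁻⁵ = 31.138 K
T = 15.8 + 31.138 = 46.938 °C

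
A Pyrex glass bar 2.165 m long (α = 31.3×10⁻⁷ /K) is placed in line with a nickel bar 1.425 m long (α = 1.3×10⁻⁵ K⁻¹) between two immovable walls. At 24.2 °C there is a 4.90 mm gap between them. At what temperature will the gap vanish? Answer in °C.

T = 218 °C

Gap closes when ΔL₁ + ΔL₂ = 4.90 mm = 4.90×10⁻³ m
(α₁L₁ + α₂L₂)ΔT = g
α₁L₁ + α₂L₂ = 31.3×10⁻⁷×2.165 + 1.3×10⁻⁵×1.425 = 2.530145×10⁻⁵ m/K
ΔT = 4.90×10⁻³ / 2.530145×10⁻⁵ = 193.66 K
T = 24.2 + 193.66 = 217.86 °C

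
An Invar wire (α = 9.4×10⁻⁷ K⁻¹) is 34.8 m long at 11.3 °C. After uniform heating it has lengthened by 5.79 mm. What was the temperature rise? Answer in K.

ΔT = 177 K

ΔL = αL₀ΔT ⇒ ΔT = ΔL / (αL₀)
ΔT = 5.79×10⁻³ m / (9.4×10⁻⁷ × 34.8 m) = 177.00 K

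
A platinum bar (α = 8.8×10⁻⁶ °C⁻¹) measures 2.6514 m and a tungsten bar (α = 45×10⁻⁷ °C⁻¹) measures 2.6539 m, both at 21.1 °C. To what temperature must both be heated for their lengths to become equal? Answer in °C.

L₁(1 + α₁ΔT) = L₂(1 + α₂ΔT) ⇒ ΔT = (L₂ − L₁)/(α₁L₁ − α₂L₂)
L₂ − L₁ = 2.6539 − 2.6514 = 2.50×10⁻³ m
α₁L₁ − α₂L₂ = 8.8×10⁻⁶×2.6514 − 45×10⁻⁷×2.6539 = 1.138977×10⁻⁵ m/K
ΔT = 2.50×10⁻³ / 1.138977×10⁻⁵ = 219.495 K
T = 21.1 + 219.495 = 240.595 °C

T = 240.6 °C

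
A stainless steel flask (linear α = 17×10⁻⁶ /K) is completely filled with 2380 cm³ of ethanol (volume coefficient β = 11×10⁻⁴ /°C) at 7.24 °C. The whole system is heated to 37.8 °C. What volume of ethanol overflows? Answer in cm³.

76.3 cm³

The flask also expands: β_container ≈ 3α = 5.1×10⁻⁵ /K
Net overflow = V₀(β_liq − 3α_cont)ΔT
β − 3α = 1.10×10⁻³ − 5.1×10⁻⁵ = 1.049×10⁻³ /K; ΔT = 30.56 K
ΔV = 2380 × 1.049×10⁻³ × 30.56 = 76.3 cm³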